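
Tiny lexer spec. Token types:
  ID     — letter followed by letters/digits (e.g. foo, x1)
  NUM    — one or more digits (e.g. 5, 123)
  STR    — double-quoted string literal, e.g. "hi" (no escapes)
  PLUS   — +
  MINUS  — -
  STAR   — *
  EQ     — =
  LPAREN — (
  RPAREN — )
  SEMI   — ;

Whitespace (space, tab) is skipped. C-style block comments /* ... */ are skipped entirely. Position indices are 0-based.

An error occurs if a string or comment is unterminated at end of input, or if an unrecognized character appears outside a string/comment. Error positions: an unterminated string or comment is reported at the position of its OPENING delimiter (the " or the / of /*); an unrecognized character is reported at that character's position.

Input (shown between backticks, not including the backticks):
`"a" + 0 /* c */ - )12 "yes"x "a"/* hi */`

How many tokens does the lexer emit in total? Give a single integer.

Answer: 9

Derivation:
pos=0: enter STRING mode
pos=0: emit STR "a" (now at pos=3)
pos=4: emit PLUS '+'
pos=6: emit NUM '0' (now at pos=7)
pos=8: enter COMMENT mode (saw '/*')
exit COMMENT mode (now at pos=15)
pos=16: emit MINUS '-'
pos=18: emit RPAREN ')'
pos=19: emit NUM '12' (now at pos=21)
pos=22: enter STRING mode
pos=22: emit STR "yes" (now at pos=27)
pos=27: emit ID 'x' (now at pos=28)
pos=29: enter STRING mode
pos=29: emit STR "a" (now at pos=32)
pos=32: enter COMMENT mode (saw '/*')
exit COMMENT mode (now at pos=40)
DONE. 9 tokens: [STR, PLUS, NUM, MINUS, RPAREN, NUM, STR, ID, STR]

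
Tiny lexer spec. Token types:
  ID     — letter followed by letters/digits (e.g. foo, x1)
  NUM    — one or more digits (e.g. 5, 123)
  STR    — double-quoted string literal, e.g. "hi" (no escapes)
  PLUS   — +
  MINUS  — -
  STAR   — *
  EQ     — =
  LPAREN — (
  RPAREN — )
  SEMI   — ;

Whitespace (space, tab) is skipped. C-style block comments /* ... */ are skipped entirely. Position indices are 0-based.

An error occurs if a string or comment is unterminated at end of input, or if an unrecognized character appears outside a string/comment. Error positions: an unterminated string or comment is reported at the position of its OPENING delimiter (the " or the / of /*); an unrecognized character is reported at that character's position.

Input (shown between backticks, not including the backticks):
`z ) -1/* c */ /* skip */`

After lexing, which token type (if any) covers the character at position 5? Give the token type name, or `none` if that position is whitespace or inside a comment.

Answer: NUM

Derivation:
pos=0: emit ID 'z' (now at pos=1)
pos=2: emit RPAREN ')'
pos=4: emit MINUS '-'
pos=5: emit NUM '1' (now at pos=6)
pos=6: enter COMMENT mode (saw '/*')
exit COMMENT mode (now at pos=13)
pos=14: enter COMMENT mode (saw '/*')
exit COMMENT mode (now at pos=24)
DONE. 4 tokens: [ID, RPAREN, MINUS, NUM]
Position 5: char is '1' -> NUM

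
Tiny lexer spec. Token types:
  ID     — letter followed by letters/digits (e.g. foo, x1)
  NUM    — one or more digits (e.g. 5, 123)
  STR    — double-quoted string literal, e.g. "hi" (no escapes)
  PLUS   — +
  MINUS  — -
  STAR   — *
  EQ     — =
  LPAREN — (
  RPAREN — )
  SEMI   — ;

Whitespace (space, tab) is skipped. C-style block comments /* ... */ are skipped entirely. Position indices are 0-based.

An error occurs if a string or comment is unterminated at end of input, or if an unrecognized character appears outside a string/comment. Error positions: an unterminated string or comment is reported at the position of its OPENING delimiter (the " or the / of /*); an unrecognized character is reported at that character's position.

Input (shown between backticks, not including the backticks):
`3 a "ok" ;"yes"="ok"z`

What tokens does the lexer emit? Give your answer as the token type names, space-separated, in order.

Answer: NUM ID STR SEMI STR EQ STR ID

Derivation:
pos=0: emit NUM '3' (now at pos=1)
pos=2: emit ID 'a' (now at pos=3)
pos=4: enter STRING mode
pos=4: emit STR "ok" (now at pos=8)
pos=9: emit SEMI ';'
pos=10: enter STRING mode
pos=10: emit STR "yes" (now at pos=15)
pos=15: emit EQ '='
pos=16: enter STRING mode
pos=16: emit STR "ok" (now at pos=20)
pos=20: emit ID 'z' (now at pos=21)
DONE. 8 tokens: [NUM, ID, STR, SEMI, STR, EQ, STR, ID]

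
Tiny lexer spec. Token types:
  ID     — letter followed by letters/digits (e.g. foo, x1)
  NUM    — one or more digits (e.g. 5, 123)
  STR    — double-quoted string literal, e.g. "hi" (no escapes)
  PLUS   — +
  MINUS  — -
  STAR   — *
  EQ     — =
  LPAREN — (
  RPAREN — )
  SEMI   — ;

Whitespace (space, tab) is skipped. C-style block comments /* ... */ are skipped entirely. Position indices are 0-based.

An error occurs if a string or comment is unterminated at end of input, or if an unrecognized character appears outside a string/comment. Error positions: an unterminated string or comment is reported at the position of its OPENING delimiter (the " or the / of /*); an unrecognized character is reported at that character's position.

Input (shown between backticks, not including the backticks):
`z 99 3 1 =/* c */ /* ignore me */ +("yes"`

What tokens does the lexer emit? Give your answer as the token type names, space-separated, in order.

Answer: ID NUM NUM NUM EQ PLUS LPAREN STR

Derivation:
pos=0: emit ID 'z' (now at pos=1)
pos=2: emit NUM '99' (now at pos=4)
pos=5: emit NUM '3' (now at pos=6)
pos=7: emit NUM '1' (now at pos=8)
pos=9: emit EQ '='
pos=10: enter COMMENT mode (saw '/*')
exit COMMENT mode (now at pos=17)
pos=18: enter COMMENT mode (saw '/*')
exit COMMENT mode (now at pos=33)
pos=34: emit PLUS '+'
pos=35: emit LPAREN '('
pos=36: enter STRING mode
pos=36: emit STR "yes" (now at pos=41)
DONE. 8 tokens: [ID, NUM, NUM, NUM, EQ, PLUS, LPAREN, STR]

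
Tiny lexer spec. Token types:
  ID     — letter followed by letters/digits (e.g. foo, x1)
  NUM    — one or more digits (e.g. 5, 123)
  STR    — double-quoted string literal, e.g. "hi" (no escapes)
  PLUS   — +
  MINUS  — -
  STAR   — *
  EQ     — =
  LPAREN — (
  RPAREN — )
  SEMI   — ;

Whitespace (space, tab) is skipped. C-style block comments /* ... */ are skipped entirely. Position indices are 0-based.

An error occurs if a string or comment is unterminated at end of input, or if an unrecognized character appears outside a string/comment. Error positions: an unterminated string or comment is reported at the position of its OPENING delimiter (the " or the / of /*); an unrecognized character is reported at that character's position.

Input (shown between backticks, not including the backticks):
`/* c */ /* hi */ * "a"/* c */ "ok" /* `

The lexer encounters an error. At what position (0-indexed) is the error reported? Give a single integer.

Answer: 35

Derivation:
pos=0: enter COMMENT mode (saw '/*')
exit COMMENT mode (now at pos=7)
pos=8: enter COMMENT mode (saw '/*')
exit COMMENT mode (now at pos=16)
pos=17: emit STAR '*'
pos=19: enter STRING mode
pos=19: emit STR "a" (now at pos=22)
pos=22: enter COMMENT mode (saw '/*')
exit COMMENT mode (now at pos=29)
pos=30: enter STRING mode
pos=30: emit STR "ok" (now at pos=34)
pos=35: enter COMMENT mode (saw '/*')
pos=35: ERROR — unterminated comment (reached EOF)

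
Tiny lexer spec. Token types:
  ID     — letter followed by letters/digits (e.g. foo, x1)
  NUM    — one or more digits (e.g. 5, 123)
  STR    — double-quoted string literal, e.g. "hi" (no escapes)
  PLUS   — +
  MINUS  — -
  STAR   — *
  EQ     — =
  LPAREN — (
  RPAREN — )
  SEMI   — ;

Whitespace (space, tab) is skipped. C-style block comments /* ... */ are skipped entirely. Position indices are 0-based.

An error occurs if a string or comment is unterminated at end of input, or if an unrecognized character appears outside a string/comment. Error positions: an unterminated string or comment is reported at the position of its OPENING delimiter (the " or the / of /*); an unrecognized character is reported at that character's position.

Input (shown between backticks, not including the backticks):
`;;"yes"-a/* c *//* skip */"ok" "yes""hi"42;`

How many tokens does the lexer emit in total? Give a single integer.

pos=0: emit SEMI ';'
pos=1: emit SEMI ';'
pos=2: enter STRING mode
pos=2: emit STR "yes" (now at pos=7)
pos=7: emit MINUS '-'
pos=8: emit ID 'a' (now at pos=9)
pos=9: enter COMMENT mode (saw '/*')
exit COMMENT mode (now at pos=16)
pos=16: enter COMMENT mode (saw '/*')
exit COMMENT mode (now at pos=26)
pos=26: enter STRING mode
pos=26: emit STR "ok" (now at pos=30)
pos=31: enter STRING mode
pos=31: emit STR "yes" (now at pos=36)
pos=36: enter STRING mode
pos=36: emit STR "hi" (now at pos=40)
pos=40: emit NUM '42' (now at pos=42)
pos=42: emit SEMI ';'
DONE. 10 tokens: [SEMI, SEMI, STR, MINUS, ID, STR, STR, STR, NUM, SEMI]

Answer: 10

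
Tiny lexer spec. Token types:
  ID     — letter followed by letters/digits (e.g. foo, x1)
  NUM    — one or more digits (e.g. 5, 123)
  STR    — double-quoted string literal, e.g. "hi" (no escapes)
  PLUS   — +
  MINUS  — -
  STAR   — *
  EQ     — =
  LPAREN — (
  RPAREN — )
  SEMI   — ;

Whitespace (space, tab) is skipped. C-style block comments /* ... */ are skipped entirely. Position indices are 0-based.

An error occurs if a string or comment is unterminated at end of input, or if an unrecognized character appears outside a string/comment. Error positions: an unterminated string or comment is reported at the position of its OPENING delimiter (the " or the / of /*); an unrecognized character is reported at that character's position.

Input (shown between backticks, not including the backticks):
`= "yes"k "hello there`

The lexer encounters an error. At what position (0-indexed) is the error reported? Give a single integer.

Answer: 9

Derivation:
pos=0: emit EQ '='
pos=2: enter STRING mode
pos=2: emit STR "yes" (now at pos=7)
pos=7: emit ID 'k' (now at pos=8)
pos=9: enter STRING mode
pos=9: ERROR — unterminated string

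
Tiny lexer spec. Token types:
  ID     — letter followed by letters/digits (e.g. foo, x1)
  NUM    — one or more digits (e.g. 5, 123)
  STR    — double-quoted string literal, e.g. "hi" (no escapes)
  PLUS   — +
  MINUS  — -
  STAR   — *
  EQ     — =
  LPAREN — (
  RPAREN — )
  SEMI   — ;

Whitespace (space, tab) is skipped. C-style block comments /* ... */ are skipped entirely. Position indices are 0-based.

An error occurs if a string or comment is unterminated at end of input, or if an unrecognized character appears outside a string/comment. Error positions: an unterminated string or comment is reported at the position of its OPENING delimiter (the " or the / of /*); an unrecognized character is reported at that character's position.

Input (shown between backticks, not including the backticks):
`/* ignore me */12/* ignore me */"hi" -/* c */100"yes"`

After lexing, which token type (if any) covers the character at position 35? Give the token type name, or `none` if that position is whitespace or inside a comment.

Answer: STR

Derivation:
pos=0: enter COMMENT mode (saw '/*')
exit COMMENT mode (now at pos=15)
pos=15: emit NUM '12' (now at pos=17)
pos=17: enter COMMENT mode (saw '/*')
exit COMMENT mode (now at pos=32)
pos=32: enter STRING mode
pos=32: emit STR "hi" (now at pos=36)
pos=37: emit MINUS '-'
pos=38: enter COMMENT mode (saw '/*')
exit COMMENT mode (now at pos=45)
pos=45: emit NUM '100' (now at pos=48)
pos=48: enter STRING mode
pos=48: emit STR "yes" (now at pos=53)
DONE. 5 tokens: [NUM, STR, MINUS, NUM, STR]
Position 35: char is '"' -> STR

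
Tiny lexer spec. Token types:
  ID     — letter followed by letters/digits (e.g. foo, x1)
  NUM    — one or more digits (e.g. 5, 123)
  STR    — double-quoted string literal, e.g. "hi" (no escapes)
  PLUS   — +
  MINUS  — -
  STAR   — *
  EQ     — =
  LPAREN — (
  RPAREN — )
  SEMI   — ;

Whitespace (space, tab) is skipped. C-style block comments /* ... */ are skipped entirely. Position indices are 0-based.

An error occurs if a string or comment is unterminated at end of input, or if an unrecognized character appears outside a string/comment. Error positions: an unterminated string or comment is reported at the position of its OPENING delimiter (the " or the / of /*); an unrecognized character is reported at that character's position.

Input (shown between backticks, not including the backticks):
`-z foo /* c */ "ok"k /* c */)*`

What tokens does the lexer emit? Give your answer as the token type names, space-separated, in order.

pos=0: emit MINUS '-'
pos=1: emit ID 'z' (now at pos=2)
pos=3: emit ID 'foo' (now at pos=6)
pos=7: enter COMMENT mode (saw '/*')
exit COMMENT mode (now at pos=14)
pos=15: enter STRING mode
pos=15: emit STR "ok" (now at pos=19)
pos=19: emit ID 'k' (now at pos=20)
pos=21: enter COMMENT mode (saw '/*')
exit COMMENT mode (now at pos=28)
pos=28: emit RPAREN ')'
pos=29: emit STAR '*'
DONE. 7 tokens: [MINUS, ID, ID, STR, ID, RPAREN, STAR]

Answer: MINUS ID ID STR ID RPAREN STAR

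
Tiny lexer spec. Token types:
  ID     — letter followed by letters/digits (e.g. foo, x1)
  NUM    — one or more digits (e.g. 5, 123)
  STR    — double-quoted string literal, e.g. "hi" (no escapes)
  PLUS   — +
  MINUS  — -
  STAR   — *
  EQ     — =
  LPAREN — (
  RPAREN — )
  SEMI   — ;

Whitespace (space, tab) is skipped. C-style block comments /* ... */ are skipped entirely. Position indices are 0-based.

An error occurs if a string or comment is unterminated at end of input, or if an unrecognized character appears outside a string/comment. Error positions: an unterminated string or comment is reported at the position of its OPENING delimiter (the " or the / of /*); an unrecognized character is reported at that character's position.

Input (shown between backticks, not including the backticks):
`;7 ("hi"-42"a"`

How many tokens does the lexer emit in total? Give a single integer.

pos=0: emit SEMI ';'
pos=1: emit NUM '7' (now at pos=2)
pos=3: emit LPAREN '('
pos=4: enter STRING mode
pos=4: emit STR "hi" (now at pos=8)
pos=8: emit MINUS '-'
pos=9: emit NUM '42' (now at pos=11)
pos=11: enter STRING mode
pos=11: emit STR "a" (now at pos=14)
DONE. 7 tokens: [SEMI, NUM, LPAREN, STR, MINUS, NUM, STR]

Answer: 7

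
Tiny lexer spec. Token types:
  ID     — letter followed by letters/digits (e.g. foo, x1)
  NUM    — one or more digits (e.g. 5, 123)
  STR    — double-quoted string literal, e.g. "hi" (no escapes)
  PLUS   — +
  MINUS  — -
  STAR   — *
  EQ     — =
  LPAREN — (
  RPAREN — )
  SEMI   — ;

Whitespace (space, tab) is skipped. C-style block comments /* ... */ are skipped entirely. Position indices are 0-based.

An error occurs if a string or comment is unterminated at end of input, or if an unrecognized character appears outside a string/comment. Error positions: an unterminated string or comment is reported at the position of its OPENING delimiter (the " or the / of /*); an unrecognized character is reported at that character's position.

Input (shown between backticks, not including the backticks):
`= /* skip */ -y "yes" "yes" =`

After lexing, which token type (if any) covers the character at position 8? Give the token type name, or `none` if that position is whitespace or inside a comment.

pos=0: emit EQ '='
pos=2: enter COMMENT mode (saw '/*')
exit COMMENT mode (now at pos=12)
pos=13: emit MINUS '-'
pos=14: emit ID 'y' (now at pos=15)
pos=16: enter STRING mode
pos=16: emit STR "yes" (now at pos=21)
pos=22: enter STRING mode
pos=22: emit STR "yes" (now at pos=27)
pos=28: emit EQ '='
DONE. 6 tokens: [EQ, MINUS, ID, STR, STR, EQ]
Position 8: char is 'p' -> none

Answer: none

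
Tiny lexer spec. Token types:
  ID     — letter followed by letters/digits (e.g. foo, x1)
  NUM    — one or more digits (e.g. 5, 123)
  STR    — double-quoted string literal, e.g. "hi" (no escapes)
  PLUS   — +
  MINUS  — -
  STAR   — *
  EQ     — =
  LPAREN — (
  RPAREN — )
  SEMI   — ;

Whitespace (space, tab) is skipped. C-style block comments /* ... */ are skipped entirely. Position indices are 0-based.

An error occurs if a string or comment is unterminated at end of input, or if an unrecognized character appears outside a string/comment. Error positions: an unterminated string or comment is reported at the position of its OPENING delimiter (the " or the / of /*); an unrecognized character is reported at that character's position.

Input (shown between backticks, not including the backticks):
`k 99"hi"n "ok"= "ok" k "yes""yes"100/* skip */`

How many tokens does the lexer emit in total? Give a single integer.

pos=0: emit ID 'k' (now at pos=1)
pos=2: emit NUM '99' (now at pos=4)
pos=4: enter STRING mode
pos=4: emit STR "hi" (now at pos=8)
pos=8: emit ID 'n' (now at pos=9)
pos=10: enter STRING mode
pos=10: emit STR "ok" (now at pos=14)
pos=14: emit EQ '='
pos=16: enter STRING mode
pos=16: emit STR "ok" (now at pos=20)
pos=21: emit ID 'k' (now at pos=22)
pos=23: enter STRING mode
pos=23: emit STR "yes" (now at pos=28)
pos=28: enter STRING mode
pos=28: emit STR "yes" (now at pos=33)
pos=33: emit NUM '100' (now at pos=36)
pos=36: enter COMMENT mode (saw '/*')
exit COMMENT mode (now at pos=46)
DONE. 11 tokens: [ID, NUM, STR, ID, STR, EQ, STR, ID, STR, STR, NUM]

Answer: 11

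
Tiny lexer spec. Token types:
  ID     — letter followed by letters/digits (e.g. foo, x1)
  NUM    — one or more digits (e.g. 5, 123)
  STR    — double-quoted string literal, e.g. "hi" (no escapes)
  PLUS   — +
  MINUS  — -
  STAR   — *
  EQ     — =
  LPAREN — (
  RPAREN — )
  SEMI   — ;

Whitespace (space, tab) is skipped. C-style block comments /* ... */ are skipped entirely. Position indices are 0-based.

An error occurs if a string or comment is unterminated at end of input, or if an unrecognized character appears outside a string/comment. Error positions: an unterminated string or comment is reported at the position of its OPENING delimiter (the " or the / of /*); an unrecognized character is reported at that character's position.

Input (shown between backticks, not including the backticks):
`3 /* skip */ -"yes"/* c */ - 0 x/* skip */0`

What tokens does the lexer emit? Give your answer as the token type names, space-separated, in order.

Answer: NUM MINUS STR MINUS NUM ID NUM

Derivation:
pos=0: emit NUM '3' (now at pos=1)
pos=2: enter COMMENT mode (saw '/*')
exit COMMENT mode (now at pos=12)
pos=13: emit MINUS '-'
pos=14: enter STRING mode
pos=14: emit STR "yes" (now at pos=19)
pos=19: enter COMMENT mode (saw '/*')
exit COMMENT mode (now at pos=26)
pos=27: emit MINUS '-'
pos=29: emit NUM '0' (now at pos=30)
pos=31: emit ID 'x' (now at pos=32)
pos=32: enter COMMENT mode (saw '/*')
exit COMMENT mode (now at pos=42)
pos=42: emit NUM '0' (now at pos=43)
DONE. 7 tokens: [NUM, MINUS, STR, MINUS, NUM, ID, NUM]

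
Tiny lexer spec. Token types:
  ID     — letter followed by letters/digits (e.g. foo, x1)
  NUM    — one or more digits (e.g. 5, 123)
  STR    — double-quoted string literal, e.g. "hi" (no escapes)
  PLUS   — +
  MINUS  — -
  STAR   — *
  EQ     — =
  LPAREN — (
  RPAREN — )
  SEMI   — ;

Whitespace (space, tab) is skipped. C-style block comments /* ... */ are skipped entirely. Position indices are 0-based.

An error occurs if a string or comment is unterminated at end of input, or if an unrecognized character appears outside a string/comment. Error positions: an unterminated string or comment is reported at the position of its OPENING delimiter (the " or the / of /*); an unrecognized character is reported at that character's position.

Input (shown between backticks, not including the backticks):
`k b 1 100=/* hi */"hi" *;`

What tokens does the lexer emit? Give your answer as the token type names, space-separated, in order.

pos=0: emit ID 'k' (now at pos=1)
pos=2: emit ID 'b' (now at pos=3)
pos=4: emit NUM '1' (now at pos=5)
pos=6: emit NUM '100' (now at pos=9)
pos=9: emit EQ '='
pos=10: enter COMMENT mode (saw '/*')
exit COMMENT mode (now at pos=18)
pos=18: enter STRING mode
pos=18: emit STR "hi" (now at pos=22)
pos=23: emit STAR '*'
pos=24: emit SEMI ';'
DONE. 8 tokens: [ID, ID, NUM, NUM, EQ, STR, STAR, SEMI]

Answer: ID ID NUM NUM EQ STR STAR SEMI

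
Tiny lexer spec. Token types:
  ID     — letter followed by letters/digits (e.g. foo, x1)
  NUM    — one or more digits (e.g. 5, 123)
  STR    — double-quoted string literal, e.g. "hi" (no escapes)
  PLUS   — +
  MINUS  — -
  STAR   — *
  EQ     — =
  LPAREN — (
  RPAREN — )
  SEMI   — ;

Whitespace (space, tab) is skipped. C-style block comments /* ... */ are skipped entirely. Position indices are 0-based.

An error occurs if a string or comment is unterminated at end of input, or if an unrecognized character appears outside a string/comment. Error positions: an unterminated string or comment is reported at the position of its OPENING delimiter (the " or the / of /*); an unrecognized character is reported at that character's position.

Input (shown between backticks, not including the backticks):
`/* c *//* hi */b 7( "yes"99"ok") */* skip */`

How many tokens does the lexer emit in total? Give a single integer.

Answer: 8

Derivation:
pos=0: enter COMMENT mode (saw '/*')
exit COMMENT mode (now at pos=7)
pos=7: enter COMMENT mode (saw '/*')
exit COMMENT mode (now at pos=15)
pos=15: emit ID 'b' (now at pos=16)
pos=17: emit NUM '7' (now at pos=18)
pos=18: emit LPAREN '('
pos=20: enter STRING mode
pos=20: emit STR "yes" (now at pos=25)
pos=25: emit NUM '99' (now at pos=27)
pos=27: enter STRING mode
pos=27: emit STR "ok" (now at pos=31)
pos=31: emit RPAREN ')'
pos=33: emit STAR '*'
pos=34: enter COMMENT mode (saw '/*')
exit COMMENT mode (now at pos=44)
DONE. 8 tokens: [ID, NUM, LPAREN, STR, NUM, STR, RPAREN, STAR]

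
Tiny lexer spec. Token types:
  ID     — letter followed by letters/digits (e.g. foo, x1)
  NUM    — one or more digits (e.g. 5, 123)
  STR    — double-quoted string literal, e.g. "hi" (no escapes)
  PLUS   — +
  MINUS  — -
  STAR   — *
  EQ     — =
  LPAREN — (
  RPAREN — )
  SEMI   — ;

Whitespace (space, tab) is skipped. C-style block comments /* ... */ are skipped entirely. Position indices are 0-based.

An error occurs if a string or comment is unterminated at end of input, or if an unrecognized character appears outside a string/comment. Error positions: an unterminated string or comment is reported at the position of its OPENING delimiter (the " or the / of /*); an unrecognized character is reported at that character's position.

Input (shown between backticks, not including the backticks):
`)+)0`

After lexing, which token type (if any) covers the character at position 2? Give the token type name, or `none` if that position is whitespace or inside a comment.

Answer: RPAREN

Derivation:
pos=0: emit RPAREN ')'
pos=1: emit PLUS '+'
pos=2: emit RPAREN ')'
pos=3: emit NUM '0' (now at pos=4)
DONE. 4 tokens: [RPAREN, PLUS, RPAREN, NUM]
Position 2: char is ')' -> RPAREN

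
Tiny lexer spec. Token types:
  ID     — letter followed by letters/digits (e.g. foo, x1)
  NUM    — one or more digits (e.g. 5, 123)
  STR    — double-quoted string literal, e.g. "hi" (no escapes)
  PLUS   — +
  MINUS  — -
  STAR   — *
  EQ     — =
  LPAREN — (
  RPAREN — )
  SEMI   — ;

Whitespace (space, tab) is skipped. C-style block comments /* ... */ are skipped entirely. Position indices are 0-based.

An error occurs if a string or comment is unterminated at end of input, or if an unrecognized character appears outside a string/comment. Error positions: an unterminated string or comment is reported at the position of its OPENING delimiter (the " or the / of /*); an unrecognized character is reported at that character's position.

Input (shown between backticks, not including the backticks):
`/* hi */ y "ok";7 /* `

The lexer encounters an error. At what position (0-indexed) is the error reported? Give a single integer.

Answer: 18

Derivation:
pos=0: enter COMMENT mode (saw '/*')
exit COMMENT mode (now at pos=8)
pos=9: emit ID 'y' (now at pos=10)
pos=11: enter STRING mode
pos=11: emit STR "ok" (now at pos=15)
pos=15: emit SEMI ';'
pos=16: emit NUM '7' (now at pos=17)
pos=18: enter COMMENT mode (saw '/*')
pos=18: ERROR — unterminated comment (reached EOF)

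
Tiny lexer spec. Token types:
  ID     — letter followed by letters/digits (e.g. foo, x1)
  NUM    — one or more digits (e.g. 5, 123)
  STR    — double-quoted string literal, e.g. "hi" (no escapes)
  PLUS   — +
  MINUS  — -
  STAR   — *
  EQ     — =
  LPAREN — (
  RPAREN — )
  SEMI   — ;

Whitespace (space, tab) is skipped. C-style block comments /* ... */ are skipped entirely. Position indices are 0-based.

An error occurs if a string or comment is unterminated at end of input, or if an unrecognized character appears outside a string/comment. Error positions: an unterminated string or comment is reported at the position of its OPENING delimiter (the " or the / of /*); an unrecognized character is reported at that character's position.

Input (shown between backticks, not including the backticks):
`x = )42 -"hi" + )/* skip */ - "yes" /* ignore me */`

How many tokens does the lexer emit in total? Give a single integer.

pos=0: emit ID 'x' (now at pos=1)
pos=2: emit EQ '='
pos=4: emit RPAREN ')'
pos=5: emit NUM '42' (now at pos=7)
pos=8: emit MINUS '-'
pos=9: enter STRING mode
pos=9: emit STR "hi" (now at pos=13)
pos=14: emit PLUS '+'
pos=16: emit RPAREN ')'
pos=17: enter COMMENT mode (saw '/*')
exit COMMENT mode (now at pos=27)
pos=28: emit MINUS '-'
pos=30: enter STRING mode
pos=30: emit STR "yes" (now at pos=35)
pos=36: enter COMMENT mode (saw '/*')
exit COMMENT mode (now at pos=51)
DONE. 10 tokens: [ID, EQ, RPAREN, NUM, MINUS, STR, PLUS, RPAREN, MINUS, STR]

Answer: 10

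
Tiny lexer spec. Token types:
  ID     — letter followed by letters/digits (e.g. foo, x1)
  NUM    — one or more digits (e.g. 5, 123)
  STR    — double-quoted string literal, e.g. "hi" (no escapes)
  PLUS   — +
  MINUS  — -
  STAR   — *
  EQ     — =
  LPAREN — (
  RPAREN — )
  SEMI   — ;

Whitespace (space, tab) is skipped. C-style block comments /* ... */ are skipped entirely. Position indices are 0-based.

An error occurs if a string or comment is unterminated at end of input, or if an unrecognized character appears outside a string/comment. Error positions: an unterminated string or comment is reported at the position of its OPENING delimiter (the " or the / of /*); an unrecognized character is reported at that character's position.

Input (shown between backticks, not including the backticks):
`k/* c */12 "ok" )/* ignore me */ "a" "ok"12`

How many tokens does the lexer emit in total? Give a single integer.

pos=0: emit ID 'k' (now at pos=1)
pos=1: enter COMMENT mode (saw '/*')
exit COMMENT mode (now at pos=8)
pos=8: emit NUM '12' (now at pos=10)
pos=11: enter STRING mode
pos=11: emit STR "ok" (now at pos=15)
pos=16: emit RPAREN ')'
pos=17: enter COMMENT mode (saw '/*')
exit COMMENT mode (now at pos=32)
pos=33: enter STRING mode
pos=33: emit STR "a" (now at pos=36)
pos=37: enter STRING mode
pos=37: emit STR "ok" (now at pos=41)
pos=41: emit NUM '12' (now at pos=43)
DONE. 7 tokens: [ID, NUM, STR, RPAREN, STR, STR, NUM]

Answer: 7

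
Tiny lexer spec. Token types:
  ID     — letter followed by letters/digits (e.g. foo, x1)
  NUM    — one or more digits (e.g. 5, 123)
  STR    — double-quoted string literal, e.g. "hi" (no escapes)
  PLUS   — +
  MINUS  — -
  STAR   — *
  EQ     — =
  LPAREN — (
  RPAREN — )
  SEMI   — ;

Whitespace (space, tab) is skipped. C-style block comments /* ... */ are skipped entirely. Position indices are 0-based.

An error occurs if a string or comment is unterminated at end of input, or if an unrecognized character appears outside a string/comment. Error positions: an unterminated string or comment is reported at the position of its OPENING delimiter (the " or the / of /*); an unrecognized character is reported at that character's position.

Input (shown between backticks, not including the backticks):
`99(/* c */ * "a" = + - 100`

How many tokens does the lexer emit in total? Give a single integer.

pos=0: emit NUM '99' (now at pos=2)
pos=2: emit LPAREN '('
pos=3: enter COMMENT mode (saw '/*')
exit COMMENT mode (now at pos=10)
pos=11: emit STAR '*'
pos=13: enter STRING mode
pos=13: emit STR "a" (now at pos=16)
pos=17: emit EQ '='
pos=19: emit PLUS '+'
pos=21: emit MINUS '-'
pos=23: emit NUM '100' (now at pos=26)
DONE. 8 tokens: [NUM, LPAREN, STAR, STR, EQ, PLUS, MINUS, NUM]

Answer: 8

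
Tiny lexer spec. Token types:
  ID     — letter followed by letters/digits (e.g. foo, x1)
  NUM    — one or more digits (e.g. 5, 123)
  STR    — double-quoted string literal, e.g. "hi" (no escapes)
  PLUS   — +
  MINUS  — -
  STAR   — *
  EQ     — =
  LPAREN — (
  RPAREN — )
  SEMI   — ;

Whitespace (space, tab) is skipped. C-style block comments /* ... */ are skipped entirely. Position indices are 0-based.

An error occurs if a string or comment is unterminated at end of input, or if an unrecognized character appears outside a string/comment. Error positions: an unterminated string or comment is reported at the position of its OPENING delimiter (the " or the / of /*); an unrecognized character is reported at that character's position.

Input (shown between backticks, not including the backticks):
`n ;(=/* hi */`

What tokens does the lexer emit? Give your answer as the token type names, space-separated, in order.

pos=0: emit ID 'n' (now at pos=1)
pos=2: emit SEMI ';'
pos=3: emit LPAREN '('
pos=4: emit EQ '='
pos=5: enter COMMENT mode (saw '/*')
exit COMMENT mode (now at pos=13)
DONE. 4 tokens: [ID, SEMI, LPAREN, EQ]

Answer: ID SEMI LPAREN EQ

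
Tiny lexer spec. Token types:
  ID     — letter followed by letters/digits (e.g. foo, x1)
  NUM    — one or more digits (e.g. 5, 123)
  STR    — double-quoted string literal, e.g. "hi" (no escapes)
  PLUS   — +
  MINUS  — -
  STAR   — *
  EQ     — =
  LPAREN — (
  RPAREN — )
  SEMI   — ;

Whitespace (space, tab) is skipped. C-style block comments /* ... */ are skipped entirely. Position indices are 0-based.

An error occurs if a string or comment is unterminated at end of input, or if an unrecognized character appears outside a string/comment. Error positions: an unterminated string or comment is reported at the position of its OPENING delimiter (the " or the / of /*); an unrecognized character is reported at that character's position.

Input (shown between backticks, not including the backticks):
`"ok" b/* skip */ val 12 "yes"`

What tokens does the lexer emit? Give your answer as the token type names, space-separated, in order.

Answer: STR ID ID NUM STR

Derivation:
pos=0: enter STRING mode
pos=0: emit STR "ok" (now at pos=4)
pos=5: emit ID 'b' (now at pos=6)
pos=6: enter COMMENT mode (saw '/*')
exit COMMENT mode (now at pos=16)
pos=17: emit ID 'val' (now at pos=20)
pos=21: emit NUM '12' (now at pos=23)
pos=24: enter STRING mode
pos=24: emit STR "yes" (now at pos=29)
DONE. 5 tokens: [STR, ID, ID, NUM, STR]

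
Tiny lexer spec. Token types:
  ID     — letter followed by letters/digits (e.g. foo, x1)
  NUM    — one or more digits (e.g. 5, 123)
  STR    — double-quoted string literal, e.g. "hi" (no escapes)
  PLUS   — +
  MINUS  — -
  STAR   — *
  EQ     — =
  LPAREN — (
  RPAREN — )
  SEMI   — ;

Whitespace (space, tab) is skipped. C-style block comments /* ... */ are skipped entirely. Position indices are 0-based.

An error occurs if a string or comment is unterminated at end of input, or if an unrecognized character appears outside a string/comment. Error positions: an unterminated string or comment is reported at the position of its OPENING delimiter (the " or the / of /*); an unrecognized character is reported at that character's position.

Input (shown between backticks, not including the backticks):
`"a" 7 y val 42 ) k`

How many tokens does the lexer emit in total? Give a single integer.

Answer: 7

Derivation:
pos=0: enter STRING mode
pos=0: emit STR "a" (now at pos=3)
pos=4: emit NUM '7' (now at pos=5)
pos=6: emit ID 'y' (now at pos=7)
pos=8: emit ID 'val' (now at pos=11)
pos=12: emit NUM '42' (now at pos=14)
pos=15: emit RPAREN ')'
pos=17: emit ID 'k' (now at pos=18)
DONE. 7 tokens: [STR, NUM, ID, ID, NUM, RPAREN, ID]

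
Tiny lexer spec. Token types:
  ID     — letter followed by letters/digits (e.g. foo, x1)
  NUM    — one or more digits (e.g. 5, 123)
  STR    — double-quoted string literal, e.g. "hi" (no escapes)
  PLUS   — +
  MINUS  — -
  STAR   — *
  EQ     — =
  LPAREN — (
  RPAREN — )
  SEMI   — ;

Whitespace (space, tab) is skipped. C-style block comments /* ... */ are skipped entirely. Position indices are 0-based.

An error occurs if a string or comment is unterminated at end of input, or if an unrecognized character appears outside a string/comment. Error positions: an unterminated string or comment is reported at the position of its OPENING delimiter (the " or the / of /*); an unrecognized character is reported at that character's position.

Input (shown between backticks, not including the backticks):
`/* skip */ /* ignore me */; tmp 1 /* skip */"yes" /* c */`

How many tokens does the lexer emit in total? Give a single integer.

pos=0: enter COMMENT mode (saw '/*')
exit COMMENT mode (now at pos=10)
pos=11: enter COMMENT mode (saw '/*')
exit COMMENT mode (now at pos=26)
pos=26: emit SEMI ';'
pos=28: emit ID 'tmp' (now at pos=31)
pos=32: emit NUM '1' (now at pos=33)
pos=34: enter COMMENT mode (saw '/*')
exit COMMENT mode (now at pos=44)
pos=44: enter STRING mode
pos=44: emit STR "yes" (now at pos=49)
pos=50: enter COMMENT mode (saw '/*')
exit COMMENT mode (now at pos=57)
DONE. 4 tokens: [SEMI, ID, NUM, STR]

Answer: 4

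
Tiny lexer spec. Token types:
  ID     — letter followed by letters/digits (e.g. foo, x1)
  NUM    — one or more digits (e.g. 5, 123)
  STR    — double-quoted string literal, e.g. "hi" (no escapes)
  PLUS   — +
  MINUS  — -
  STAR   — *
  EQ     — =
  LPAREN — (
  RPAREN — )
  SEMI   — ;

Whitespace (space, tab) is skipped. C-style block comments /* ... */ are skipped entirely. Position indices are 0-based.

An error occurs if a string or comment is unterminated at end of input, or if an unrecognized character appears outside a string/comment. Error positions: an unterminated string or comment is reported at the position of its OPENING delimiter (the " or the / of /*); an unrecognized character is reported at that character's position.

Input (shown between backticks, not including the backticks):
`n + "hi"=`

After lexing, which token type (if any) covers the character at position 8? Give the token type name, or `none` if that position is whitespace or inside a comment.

pos=0: emit ID 'n' (now at pos=1)
pos=2: emit PLUS '+'
pos=4: enter STRING mode
pos=4: emit STR "hi" (now at pos=8)
pos=8: emit EQ '='
DONE. 4 tokens: [ID, PLUS, STR, EQ]
Position 8: char is '=' -> EQ

Answer: EQ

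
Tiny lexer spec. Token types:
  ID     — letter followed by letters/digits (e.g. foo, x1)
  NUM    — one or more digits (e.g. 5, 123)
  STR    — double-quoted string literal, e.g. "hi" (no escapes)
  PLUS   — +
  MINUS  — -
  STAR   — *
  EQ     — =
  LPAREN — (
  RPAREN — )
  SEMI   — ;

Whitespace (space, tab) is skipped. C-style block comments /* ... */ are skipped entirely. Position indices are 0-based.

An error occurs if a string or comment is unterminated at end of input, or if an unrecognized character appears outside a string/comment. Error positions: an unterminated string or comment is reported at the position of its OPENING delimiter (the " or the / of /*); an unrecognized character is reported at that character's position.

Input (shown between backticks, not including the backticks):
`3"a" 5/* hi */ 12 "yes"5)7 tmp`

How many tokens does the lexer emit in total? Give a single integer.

Answer: 9

Derivation:
pos=0: emit NUM '3' (now at pos=1)
pos=1: enter STRING mode
pos=1: emit STR "a" (now at pos=4)
pos=5: emit NUM '5' (now at pos=6)
pos=6: enter COMMENT mode (saw '/*')
exit COMMENT mode (now at pos=14)
pos=15: emit NUM '12' (now at pos=17)
pos=18: enter STRING mode
pos=18: emit STR "yes" (now at pos=23)
pos=23: emit NUM '5' (now at pos=24)
pos=24: emit RPAREN ')'
pos=25: emit NUM '7' (now at pos=26)
pos=27: emit ID 'tmp' (now at pos=30)
DONE. 9 tokens: [NUM, STR, NUM, NUM, STR, NUM, RPAREN, NUM, ID]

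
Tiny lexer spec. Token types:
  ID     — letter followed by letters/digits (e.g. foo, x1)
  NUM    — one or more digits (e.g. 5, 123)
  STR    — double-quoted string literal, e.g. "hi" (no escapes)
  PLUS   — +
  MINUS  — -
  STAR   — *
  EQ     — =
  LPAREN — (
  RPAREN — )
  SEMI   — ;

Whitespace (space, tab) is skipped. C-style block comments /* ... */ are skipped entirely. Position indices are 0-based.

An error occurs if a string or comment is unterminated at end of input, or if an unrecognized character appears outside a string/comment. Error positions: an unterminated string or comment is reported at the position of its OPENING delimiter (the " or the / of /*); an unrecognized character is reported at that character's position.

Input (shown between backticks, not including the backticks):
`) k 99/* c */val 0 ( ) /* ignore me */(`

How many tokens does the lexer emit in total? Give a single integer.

pos=0: emit RPAREN ')'
pos=2: emit ID 'k' (now at pos=3)
pos=4: emit NUM '99' (now at pos=6)
pos=6: enter COMMENT mode (saw '/*')
exit COMMENT mode (now at pos=13)
pos=13: emit ID 'val' (now at pos=16)
pos=17: emit NUM '0' (now at pos=18)
pos=19: emit LPAREN '('
pos=21: emit RPAREN ')'
pos=23: enter COMMENT mode (saw '/*')
exit COMMENT mode (now at pos=38)
pos=38: emit LPAREN '('
DONE. 8 tokens: [RPAREN, ID, NUM, ID, NUM, LPAREN, RPAREN, LPAREN]

Answer: 8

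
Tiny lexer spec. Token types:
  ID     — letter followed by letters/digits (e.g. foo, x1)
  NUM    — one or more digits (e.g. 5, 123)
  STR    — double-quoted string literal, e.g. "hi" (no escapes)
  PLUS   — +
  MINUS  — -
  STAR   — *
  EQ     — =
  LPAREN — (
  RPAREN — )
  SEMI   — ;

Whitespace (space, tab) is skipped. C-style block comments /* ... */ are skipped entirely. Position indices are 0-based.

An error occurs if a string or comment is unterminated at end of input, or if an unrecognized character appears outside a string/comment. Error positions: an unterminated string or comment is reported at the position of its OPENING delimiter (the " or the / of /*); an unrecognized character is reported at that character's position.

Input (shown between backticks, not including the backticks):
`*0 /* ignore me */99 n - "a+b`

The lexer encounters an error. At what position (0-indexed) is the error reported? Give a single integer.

Answer: 25

Derivation:
pos=0: emit STAR '*'
pos=1: emit NUM '0' (now at pos=2)
pos=3: enter COMMENT mode (saw '/*')
exit COMMENT mode (now at pos=18)
pos=18: emit NUM '99' (now at pos=20)
pos=21: emit ID 'n' (now at pos=22)
pos=23: emit MINUS '-'
pos=25: enter STRING mode
pos=25: ERROR — unterminated string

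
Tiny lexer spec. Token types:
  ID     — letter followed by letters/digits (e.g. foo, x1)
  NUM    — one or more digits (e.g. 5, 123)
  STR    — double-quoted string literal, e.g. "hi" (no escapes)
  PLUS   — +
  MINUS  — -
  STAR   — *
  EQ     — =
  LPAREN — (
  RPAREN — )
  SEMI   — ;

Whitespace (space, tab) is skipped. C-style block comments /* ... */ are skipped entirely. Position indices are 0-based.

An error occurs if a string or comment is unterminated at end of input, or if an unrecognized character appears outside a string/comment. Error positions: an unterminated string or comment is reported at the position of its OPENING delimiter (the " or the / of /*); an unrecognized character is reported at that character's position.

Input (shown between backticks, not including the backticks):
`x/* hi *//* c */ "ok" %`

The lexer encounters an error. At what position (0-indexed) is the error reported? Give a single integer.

pos=0: emit ID 'x' (now at pos=1)
pos=1: enter COMMENT mode (saw '/*')
exit COMMENT mode (now at pos=9)
pos=9: enter COMMENT mode (saw '/*')
exit COMMENT mode (now at pos=16)
pos=17: enter STRING mode
pos=17: emit STR "ok" (now at pos=21)
pos=22: ERROR — unrecognized char '%'

Answer: 22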